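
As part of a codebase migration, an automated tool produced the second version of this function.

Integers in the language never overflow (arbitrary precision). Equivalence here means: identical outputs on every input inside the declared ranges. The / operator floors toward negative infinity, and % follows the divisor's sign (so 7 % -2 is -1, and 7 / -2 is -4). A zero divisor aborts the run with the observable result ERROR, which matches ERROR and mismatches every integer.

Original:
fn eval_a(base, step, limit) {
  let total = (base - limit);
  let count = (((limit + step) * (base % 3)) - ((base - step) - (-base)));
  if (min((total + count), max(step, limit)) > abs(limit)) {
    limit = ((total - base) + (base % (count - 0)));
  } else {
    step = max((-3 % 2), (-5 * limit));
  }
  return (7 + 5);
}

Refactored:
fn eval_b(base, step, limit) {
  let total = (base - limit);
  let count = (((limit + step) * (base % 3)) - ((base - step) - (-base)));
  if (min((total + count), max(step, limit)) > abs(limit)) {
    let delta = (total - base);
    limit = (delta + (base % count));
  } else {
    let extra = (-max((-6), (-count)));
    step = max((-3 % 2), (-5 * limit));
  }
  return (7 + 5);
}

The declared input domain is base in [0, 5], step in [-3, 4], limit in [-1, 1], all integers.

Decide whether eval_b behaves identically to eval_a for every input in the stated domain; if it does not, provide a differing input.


Changes here: statement counts differ, and constant usage differs, and min/max/abs usage differs, and arithmetic usage differs, and local variable names differ; the full 144-point sweep finds no disagreement.
verdict: equivalent


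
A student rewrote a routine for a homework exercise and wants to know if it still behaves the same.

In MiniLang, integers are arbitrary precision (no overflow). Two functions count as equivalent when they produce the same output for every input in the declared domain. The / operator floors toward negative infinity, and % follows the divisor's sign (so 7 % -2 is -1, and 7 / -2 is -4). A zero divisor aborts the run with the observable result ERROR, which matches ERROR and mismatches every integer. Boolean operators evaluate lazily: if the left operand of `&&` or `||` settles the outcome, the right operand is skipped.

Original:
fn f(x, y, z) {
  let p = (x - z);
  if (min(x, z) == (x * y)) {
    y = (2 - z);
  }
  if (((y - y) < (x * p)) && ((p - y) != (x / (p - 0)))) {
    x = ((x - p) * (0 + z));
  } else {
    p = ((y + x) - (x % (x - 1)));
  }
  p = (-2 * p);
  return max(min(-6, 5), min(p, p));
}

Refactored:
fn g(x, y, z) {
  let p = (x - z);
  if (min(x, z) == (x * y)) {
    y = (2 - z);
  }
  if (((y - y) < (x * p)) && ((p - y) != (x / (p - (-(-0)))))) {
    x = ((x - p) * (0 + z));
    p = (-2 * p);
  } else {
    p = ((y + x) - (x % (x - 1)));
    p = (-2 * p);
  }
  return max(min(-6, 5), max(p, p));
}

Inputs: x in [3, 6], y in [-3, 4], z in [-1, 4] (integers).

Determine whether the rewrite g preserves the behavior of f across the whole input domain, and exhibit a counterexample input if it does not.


Equivalent. The suspicious edit (`min(p, p)` became `max(p, p)`) never changes the result for any input inside the declared domain.
An exhaustive pass over the 192 declared inputs shows identical outputs.
One worked example (x=3, y=1, z=1) — f: p=2, then (min(x, z) == (x * y)) is false, then (((y - y) < (x * p)) && ((p - y) != (x / (p - 0)))) is false, then p=3, then p=-6, then returns -6; g: p=2, then (min(x, z) == (x * y)) is false, then (((y - y) < (x * p)) && ((p - y) != (x / (p - (-(-0)))))) is false, then p=3, then p=-6, then returns -6; agreement on -6.
verdict: equivalent


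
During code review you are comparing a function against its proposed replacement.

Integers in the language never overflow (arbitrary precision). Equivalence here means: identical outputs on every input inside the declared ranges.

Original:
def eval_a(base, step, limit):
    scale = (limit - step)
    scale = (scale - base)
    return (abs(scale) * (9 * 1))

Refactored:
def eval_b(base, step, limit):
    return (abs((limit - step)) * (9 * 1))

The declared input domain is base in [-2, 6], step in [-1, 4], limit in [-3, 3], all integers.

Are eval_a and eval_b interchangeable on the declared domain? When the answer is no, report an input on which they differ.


These are not equivalent — on base=-2, step=-1, limit=-3 the outputs split (0 vs 18).
eval_a: scale=-2, then scale=0, then returns 0
eval_b: returns 18
verdict: not equivalent; witness: base=-2, step=-1, limit=-3


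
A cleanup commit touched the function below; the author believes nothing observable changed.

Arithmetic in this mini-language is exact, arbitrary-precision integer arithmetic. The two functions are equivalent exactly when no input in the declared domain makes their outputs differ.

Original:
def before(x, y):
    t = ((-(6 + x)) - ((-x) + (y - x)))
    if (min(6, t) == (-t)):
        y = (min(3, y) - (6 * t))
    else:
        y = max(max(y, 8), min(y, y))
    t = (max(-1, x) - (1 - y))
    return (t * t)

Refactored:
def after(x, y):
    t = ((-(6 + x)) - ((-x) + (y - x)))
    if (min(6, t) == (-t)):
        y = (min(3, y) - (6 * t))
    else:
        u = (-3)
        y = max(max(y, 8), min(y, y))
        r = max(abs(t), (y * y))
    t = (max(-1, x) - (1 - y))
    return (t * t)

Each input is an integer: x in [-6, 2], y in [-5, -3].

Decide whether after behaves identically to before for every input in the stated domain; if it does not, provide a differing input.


Equivalent — the differences include statement counts differ; and arithmetic usage differs; and local variable names differ; and constant usage differs; and min/max/abs usage differs, yet no declared input distinguishes the two.
Tracing x=-3, y=-4: before: t=-5, then (min(6, t) == (-t)) is false, then y=8, then t=6, then returns 36 | after: t=-5, then (min(6, t) == (-t)) is false, then u=-3, then y=8, then r=64, then t=6, then returns 36 — matching result 36.
Sweeping the whole domain (27 inputs) finds no disagreement.
verdict: equivalent


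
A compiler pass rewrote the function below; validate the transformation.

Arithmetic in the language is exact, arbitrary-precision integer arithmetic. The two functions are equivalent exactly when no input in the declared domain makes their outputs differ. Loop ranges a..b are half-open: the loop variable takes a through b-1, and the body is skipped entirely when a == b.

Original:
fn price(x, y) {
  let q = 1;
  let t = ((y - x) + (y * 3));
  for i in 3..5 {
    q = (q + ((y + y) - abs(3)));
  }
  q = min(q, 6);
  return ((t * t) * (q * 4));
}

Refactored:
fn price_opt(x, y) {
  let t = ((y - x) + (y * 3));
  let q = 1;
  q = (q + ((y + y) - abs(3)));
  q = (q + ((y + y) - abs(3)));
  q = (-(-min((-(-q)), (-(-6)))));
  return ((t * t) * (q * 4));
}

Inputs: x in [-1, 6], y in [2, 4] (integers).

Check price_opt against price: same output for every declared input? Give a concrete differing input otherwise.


Comparing the listings, the differences include: local variable names differ; min/max/abs usage differs; arithmetic usage differs; constant usage differs; loop structure differs.
Tracing x=-1, y=4: price: q := 1 | t := 17 | iter i=3: | q := 6 | iter i=4: | q := 11 | q := 6 | result 6936 | price_opt: t := 17 | q := 1 | q := 6 | q := 11 | q := 6 | result 6936 — matching result 6936.
Across all 24 domain points the two functions coincide.
verdict: equivalent


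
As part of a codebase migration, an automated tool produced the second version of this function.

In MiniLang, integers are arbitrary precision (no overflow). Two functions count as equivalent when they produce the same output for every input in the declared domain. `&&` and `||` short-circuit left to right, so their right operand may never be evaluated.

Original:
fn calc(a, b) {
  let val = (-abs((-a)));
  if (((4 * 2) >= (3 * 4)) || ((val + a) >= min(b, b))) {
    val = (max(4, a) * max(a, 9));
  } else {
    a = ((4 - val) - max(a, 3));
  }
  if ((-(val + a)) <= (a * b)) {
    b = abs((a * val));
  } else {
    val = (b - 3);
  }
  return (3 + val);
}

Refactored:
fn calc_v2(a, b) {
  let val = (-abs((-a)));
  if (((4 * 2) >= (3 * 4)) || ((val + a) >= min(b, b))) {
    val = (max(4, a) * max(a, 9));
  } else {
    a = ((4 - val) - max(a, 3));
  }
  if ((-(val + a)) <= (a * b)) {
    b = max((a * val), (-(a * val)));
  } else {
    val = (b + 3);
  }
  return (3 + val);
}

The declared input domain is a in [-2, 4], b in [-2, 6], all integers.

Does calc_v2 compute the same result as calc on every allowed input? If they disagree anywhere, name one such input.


Consider the input a=-2, b=-2.
calc: val := -2 | (((4 * 2) >= (3 * 4)) || ((val + a) >= min(b, b))): false | a := 3 | ((-(val + a)) <= (a * b)): false | val := -5 | result -2
calc_v2: val := -2 | (((4 * 2) >= (3 * 4)) || ((val + a) >= min(b, b))): false | a := 3 | ((-(val + a)) <= (a * b)): false | val := 1 | result 4
-2 vs 4 — the two versions disagree here.
verdict: not equivalent; witness: a=-2, b=-2


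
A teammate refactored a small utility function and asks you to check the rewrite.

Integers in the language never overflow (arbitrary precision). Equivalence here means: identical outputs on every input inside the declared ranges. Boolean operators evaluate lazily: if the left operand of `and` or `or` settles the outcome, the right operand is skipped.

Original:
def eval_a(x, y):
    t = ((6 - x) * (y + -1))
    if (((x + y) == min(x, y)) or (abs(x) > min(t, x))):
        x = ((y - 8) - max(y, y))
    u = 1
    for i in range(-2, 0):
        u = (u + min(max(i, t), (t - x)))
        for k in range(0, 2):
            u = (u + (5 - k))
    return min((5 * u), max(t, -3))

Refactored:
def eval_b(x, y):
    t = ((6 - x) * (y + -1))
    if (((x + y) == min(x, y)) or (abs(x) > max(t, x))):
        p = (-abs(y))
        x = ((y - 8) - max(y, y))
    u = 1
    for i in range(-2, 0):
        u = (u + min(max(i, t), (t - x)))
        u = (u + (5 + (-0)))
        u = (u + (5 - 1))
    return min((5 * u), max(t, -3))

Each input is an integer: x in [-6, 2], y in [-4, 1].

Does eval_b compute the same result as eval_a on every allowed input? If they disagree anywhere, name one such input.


At x=1, y=-4: eval_a gives -75, eval_b gives -165.
verdict: not equivalent; witness: x=1, y=-4


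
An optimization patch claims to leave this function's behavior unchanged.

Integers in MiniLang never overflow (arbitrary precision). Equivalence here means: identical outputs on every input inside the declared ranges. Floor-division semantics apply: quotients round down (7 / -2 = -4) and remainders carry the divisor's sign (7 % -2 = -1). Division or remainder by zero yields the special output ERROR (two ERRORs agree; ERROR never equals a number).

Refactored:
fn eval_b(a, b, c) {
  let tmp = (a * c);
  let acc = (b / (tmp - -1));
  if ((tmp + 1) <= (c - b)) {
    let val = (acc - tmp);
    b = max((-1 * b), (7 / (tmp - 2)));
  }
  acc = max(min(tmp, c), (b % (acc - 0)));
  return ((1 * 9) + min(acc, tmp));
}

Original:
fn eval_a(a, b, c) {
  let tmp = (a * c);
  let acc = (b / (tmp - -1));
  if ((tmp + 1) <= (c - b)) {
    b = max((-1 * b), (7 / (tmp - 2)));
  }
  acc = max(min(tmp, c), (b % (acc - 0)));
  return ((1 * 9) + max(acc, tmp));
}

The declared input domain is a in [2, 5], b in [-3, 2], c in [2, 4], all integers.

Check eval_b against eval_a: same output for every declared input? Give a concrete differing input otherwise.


Try a=2, b=-3, c=2.
eval_a: tmp := 4 | acc := -1 | ((tmp + 1) <= (c - b)): true | b := 3 | acc := 2 | result 13
eval_b: tmp := 4 | acc := -1 | ((tmp + 1) <= (c - b)): true | val := -5 | b := 3 | acc := 2 | result 11
13 vs 11 — the two versions disagree here.
verdict: not equivalent; witness: a=2, b=-3, c=2


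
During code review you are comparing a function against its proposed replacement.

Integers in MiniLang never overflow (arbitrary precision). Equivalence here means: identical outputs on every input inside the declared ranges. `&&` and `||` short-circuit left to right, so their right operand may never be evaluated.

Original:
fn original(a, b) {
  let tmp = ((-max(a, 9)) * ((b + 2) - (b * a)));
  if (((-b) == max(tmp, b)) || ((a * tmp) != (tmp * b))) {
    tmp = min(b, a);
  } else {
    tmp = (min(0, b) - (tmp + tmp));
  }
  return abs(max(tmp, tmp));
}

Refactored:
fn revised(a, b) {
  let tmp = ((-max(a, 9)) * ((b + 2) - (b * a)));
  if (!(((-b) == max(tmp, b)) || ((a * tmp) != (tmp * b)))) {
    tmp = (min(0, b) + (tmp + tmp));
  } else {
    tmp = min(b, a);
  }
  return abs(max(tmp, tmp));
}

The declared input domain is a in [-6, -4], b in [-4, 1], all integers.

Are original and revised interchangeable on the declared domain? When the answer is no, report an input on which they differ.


Run the pair on a=-4, b=-4.
original: tmp becomes 162; next (((-b) == max(tmp, b)) || ((a * tmp) != (tmp * b))) evaluates to false; next tmp becomes -328; next final value 328
revised: tmp becomes 162; next (!(((-b) == max(tmp, b)) || ((a * tmp) != (tmp * b)))) evaluates to true; next tmp becomes 320; next final value 320
328 != 320, so the rewrite changes behavior.
verdict: not equivalent; witness: a=-4, b=-4


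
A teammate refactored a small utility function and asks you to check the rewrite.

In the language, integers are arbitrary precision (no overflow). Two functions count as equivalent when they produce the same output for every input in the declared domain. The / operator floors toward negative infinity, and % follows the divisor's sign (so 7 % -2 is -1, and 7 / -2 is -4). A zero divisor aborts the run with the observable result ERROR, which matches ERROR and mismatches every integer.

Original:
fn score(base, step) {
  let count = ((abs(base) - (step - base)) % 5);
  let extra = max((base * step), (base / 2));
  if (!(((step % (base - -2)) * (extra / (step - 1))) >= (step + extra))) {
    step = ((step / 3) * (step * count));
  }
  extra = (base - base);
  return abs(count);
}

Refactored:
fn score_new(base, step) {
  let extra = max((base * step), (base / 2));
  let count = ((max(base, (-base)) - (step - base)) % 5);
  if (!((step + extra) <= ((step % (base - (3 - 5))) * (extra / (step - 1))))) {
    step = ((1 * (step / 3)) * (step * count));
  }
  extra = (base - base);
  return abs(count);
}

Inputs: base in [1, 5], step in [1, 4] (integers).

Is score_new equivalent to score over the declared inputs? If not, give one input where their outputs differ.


This is a faithful refactor — constant usage differs; arithmetic usage differs; min/max/abs usage differs; comparison usage differs, but the computed results match everywhere.
Tracing base=4, step=2: score: count=1, then extra=8, then (!(((step % (base - -2)) * (extra / (step - 1))) >= (step + extra))) is false, then extra=0, then returns 1 | score_new: extra=8, then count=1, then (!((step + extra) <= ((step % (base - (3 - 5))) * (extra / (step - 1))))) is false, then extra=0, then returns 1 — matching result 1.
Sweeping the whole domain (20 inputs) finds no disagreement.
verdict: equivalent


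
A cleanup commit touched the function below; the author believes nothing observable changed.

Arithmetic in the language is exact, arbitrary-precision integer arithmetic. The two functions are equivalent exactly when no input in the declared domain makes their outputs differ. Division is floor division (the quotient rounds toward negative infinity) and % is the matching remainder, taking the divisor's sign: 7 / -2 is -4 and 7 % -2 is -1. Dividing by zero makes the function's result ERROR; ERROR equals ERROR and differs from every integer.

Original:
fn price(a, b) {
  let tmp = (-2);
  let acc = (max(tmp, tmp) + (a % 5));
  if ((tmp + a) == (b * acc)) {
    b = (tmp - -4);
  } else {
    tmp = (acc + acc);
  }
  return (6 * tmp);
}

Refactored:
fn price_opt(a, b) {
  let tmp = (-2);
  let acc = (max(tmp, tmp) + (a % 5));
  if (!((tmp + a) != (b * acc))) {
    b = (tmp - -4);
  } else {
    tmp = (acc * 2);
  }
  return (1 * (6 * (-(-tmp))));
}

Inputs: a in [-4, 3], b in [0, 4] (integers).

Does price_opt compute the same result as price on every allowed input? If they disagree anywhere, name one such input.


The two versions differ — the changes include constant usage differs, and boolean connective usage differs, and arithmetic usage differs, and comparison usage differs.
Tracing a=2, b=0: price: tmp=-2, then acc=0, then ((tmp + a) == (b * acc)) is true, then b=2, then returns -12 | price_opt: tmp=-2, then acc=0, then (!((tmp + a) != (b * acc))) is true, then b=2, then returns -12 — matching result -12.
Every one of the 40 inputs gives matching results.
verdict: equivalent


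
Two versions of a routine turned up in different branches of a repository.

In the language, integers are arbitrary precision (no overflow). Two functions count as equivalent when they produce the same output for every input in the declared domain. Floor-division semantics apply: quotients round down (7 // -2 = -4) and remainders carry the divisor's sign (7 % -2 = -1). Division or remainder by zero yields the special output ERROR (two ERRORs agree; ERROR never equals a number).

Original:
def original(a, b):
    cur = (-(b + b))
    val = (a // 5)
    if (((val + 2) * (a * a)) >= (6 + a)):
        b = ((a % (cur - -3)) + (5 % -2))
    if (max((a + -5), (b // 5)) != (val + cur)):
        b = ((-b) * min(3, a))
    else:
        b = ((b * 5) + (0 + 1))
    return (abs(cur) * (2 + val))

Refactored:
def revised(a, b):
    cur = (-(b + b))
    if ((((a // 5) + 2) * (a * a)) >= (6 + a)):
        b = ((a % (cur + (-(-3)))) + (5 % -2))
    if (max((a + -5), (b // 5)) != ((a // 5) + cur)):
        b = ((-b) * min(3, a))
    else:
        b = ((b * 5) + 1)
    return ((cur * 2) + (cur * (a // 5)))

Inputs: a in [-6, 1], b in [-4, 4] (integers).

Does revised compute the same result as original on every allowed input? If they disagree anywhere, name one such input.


There is a counterexample at a=-5, b=1: 2 on one side, -2 on the other.
original: cur becomes -2; next val becomes -1; next (((val + 2) * (a * a)) >= (6 + a)) evaluates to true; next b becomes -1; next (max((a + -5), (b // 5)) != (val + cur)) evaluates to true; next b becomes -5; next final value 2
revised: cur becomes -2; next ((((a // 5) + 2) * (a * a)) >= (6 + a)) evaluates to true; next b becomes -1; next (max((a + -5), (b // 5)) != ((a // 5) + cur)) evaluates to true; next b becomes -5; next final value -2
verdict: not equivalent; witness: a=-5, b=1


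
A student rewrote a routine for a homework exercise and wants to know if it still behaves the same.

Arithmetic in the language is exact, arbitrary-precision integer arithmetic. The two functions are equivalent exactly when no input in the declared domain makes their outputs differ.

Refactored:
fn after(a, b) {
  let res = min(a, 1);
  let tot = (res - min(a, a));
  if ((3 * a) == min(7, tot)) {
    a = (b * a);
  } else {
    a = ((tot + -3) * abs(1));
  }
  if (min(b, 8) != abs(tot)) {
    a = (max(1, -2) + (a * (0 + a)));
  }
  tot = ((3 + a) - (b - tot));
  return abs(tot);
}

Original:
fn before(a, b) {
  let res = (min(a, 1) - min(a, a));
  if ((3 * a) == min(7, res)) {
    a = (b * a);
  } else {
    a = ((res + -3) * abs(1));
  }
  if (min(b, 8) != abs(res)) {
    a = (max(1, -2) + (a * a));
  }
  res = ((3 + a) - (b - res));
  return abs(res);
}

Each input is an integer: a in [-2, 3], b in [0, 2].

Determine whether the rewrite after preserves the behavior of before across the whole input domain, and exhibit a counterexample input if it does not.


Although statement counts differ; also local variable names differ; also arithmetic usage differs; also constant usage differs, 18/18 inputs agree.
verdict: equivalent


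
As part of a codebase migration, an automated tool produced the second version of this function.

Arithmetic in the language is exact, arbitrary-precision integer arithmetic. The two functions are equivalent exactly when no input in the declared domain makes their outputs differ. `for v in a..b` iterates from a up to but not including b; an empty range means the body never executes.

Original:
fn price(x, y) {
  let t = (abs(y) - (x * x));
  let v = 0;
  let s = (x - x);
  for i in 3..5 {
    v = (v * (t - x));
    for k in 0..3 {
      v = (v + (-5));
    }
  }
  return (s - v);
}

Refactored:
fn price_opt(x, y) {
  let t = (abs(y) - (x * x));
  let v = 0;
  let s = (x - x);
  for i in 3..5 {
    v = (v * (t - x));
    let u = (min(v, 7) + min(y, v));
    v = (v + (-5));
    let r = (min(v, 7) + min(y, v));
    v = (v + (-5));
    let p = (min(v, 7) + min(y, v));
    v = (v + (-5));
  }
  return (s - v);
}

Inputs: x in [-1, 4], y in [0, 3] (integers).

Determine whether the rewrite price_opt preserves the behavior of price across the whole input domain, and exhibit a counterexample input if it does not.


This is a faithful refactor — loop structure differs; also min/max/abs usage differs; also arithmetic usage differs; also statement counts differ; also local variable names differ; also constant usage differs, but the computed results match everywhere.
One worked example (x=3, y=0) — price: t = -9; v = 0; s = 0; [i=3]; v = 0; [k=0]; v = -5; [k=1]; v = -10; [k=2]; v = -15; [i=4]; v = 180; [k=0]; v = 175; [k=1]; v = 170; [k=2]; v = 165; return -165; price_opt: t = -9; v = 0; s = 0; [i=3]; v = 0; u = 0; v = -5; r = -10; v = -10; p = -20; v = -15; [i=4]; v = 180; u = 7; v = 175; r = 7; v = 170; p = 7; v = 165; return -165; agreement on -165.
Checked all 24 inputs in the declared domain: the outputs agree on every one.
verdict: equivalent


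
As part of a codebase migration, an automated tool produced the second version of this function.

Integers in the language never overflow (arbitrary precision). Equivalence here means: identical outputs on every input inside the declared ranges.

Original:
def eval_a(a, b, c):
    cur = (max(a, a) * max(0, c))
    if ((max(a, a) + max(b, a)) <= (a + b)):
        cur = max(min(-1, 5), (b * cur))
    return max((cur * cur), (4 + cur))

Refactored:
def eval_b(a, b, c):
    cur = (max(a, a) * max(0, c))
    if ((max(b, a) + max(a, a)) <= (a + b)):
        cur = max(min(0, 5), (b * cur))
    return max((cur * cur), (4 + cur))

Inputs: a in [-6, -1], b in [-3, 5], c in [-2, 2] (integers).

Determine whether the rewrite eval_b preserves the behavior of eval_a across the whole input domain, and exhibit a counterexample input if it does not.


There is a counterexample at a=-6, b=1, c=1: 3 on one side, 4 on the other.
eval_a: cur = -6; ((max(a, a) + max(b, a)) <= (a + b)) -> true; cur = -1; return 3
eval_b: cur = -6; ((max(b, a) + max(a, a)) <= (a + b)) -> true; cur = 0; return 4
verdict: not equivalent; witness: a=-6, b=1, c=1


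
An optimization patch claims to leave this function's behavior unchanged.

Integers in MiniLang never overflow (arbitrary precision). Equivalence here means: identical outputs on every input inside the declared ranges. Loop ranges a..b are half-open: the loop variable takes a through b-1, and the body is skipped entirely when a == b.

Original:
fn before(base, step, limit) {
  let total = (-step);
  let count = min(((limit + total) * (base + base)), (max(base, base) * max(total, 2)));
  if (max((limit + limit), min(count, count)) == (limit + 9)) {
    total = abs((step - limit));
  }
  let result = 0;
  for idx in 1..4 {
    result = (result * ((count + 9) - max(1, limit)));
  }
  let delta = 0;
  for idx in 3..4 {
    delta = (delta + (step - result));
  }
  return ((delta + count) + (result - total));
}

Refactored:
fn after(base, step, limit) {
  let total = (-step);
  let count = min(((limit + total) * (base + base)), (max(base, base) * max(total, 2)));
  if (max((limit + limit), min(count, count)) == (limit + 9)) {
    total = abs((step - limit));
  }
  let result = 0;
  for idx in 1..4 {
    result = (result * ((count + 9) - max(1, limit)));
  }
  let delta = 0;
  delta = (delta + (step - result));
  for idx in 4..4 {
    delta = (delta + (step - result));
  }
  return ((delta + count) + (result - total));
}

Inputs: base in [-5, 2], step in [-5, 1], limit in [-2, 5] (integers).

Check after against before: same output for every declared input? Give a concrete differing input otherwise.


Comparing the listings, the differences include: loop structure differs; statement counts differ; arithmetic usage differs.
As a probe, take base=1, step=1, limit=0: before runs total = -1; count = -2; (max((limit + limit), min(count, count)) == (limit + 9)) -> false; result = 0; [idx=1]; result = 0; [idx=2]; result = 0; [idx=3]; result = 0; delta = 0; [idx=3]; delta = 1; return 0; after runs total = -1; count = -2; (max((limit + limit), min(count, count)) == (limit + 9)) -> false; result = 0; [idx=1]; result = 0; [idx=2]; result = 0; [idx=3]; result = 0; delta = 0; delta = 1; the idx loop: no iterations; return 0; both end at 0.
Across all 448 domain points the two functions coincide.
verdict: equivalent


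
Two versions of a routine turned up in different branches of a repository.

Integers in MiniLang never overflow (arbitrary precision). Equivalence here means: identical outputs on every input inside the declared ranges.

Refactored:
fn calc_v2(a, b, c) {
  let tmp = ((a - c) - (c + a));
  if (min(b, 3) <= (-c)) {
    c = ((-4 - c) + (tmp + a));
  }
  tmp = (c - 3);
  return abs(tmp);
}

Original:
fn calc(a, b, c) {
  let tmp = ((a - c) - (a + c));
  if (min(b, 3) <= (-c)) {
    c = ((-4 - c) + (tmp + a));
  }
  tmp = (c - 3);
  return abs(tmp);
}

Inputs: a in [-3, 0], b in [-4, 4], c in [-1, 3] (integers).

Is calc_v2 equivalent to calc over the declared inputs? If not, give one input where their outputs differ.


Comparing the listings, the differences include: same computation, different form.
Spot check at a=-1, b=3, c=1 — calc: tmp := -2 | (min(b, 3) <= (-c)): false | tmp := -2 | result 2. calc_v2: tmp := -2 | (min(b, 3) <= (-c)): false | tmp := -2 | result 2. Both give 2.
Sweeping the whole domain (180 inputs) finds no disagreement.
verdict: equivalent


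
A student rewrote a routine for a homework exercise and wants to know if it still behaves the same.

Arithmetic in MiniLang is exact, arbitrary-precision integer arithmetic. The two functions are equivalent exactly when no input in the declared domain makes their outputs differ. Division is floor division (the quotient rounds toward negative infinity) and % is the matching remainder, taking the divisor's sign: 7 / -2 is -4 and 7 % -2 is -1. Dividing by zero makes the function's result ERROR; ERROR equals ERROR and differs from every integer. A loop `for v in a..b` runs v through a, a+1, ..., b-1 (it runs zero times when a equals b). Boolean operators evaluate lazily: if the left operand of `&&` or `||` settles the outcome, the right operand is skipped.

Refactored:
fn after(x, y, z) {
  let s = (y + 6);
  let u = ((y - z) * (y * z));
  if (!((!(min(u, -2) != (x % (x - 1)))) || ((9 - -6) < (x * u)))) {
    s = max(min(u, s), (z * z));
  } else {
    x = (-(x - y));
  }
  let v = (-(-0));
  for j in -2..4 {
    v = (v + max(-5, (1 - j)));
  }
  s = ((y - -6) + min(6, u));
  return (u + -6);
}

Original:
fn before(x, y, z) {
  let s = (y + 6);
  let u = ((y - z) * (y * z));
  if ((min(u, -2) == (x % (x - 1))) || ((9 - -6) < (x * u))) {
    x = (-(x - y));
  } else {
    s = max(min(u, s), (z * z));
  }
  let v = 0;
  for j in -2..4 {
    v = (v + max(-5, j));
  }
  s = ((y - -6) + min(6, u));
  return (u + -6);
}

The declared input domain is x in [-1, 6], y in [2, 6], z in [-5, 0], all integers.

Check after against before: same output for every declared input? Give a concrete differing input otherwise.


Reading the diff, among the changes: constant usage differs, boolean connective usage differs, arithmetic usage differs, comparison usage differs.
Tracing x=1, y=4, z=-4: before: s=10, then u=-128, then a zero divisor aborts: ERROR | after: s=10, then u=-128, then a zero divisor aborts: ERROR — matching result ERROR.
Across all 240 domain points the two functions coincide.
verdict: equivalent


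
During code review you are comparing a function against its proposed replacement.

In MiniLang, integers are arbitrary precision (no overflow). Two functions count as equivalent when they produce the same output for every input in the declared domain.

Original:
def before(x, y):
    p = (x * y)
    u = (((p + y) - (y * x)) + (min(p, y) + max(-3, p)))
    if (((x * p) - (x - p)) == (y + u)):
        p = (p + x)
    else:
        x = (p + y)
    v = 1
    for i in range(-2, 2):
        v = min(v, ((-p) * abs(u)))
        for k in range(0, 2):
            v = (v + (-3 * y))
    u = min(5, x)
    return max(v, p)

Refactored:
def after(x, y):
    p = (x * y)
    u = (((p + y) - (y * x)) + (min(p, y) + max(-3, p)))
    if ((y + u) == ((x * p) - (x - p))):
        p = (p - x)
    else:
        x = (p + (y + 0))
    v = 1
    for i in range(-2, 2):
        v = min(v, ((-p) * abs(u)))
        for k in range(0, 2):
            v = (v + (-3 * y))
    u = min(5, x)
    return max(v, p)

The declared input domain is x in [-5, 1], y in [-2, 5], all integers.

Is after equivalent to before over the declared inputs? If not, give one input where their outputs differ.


Consider the input x=-1, y=4.
before: p=-4, then u=-3, then (((x * p) - (x - p)) == (y + u)) is true, then p=-5, then v=1, then (i=-2), then v=1, then (k=0), then v=-11, then (k=1), then v=-23, then (i=-1), then v=-23, then (k=0), then v=-35, then (k=1), then v=-47, then (i=0), then v=-47, then (k=0), then v=-59, then (k=1), then v=-71, then (i=1), then v=-71, then (k=0), then v=-83, then (k=1), then v=-95, then u=-1, then returns -5
after: p=-4, then u=-3, then ((y + u) == ((x * p) - (x - p))) is true, then p=-3, then v=1, then (i=-2), then v=1, then (k=0), then v=-11, then (k=1), then v=-23, then (i=-1), then v=-23, then (k=0), then v=-35, then (k=1), then v=-47, then (i=0), then v=-47, then (k=0), then v=-59, then (k=1), then v=-71, then (i=1), then v=-71, then (k=0), then v=-83, then (k=1), then v=-95, then u=-1, then returns -3
-5 against -3: the behavior changed.
verdict: not equivalent; witness: x=-1, y=4


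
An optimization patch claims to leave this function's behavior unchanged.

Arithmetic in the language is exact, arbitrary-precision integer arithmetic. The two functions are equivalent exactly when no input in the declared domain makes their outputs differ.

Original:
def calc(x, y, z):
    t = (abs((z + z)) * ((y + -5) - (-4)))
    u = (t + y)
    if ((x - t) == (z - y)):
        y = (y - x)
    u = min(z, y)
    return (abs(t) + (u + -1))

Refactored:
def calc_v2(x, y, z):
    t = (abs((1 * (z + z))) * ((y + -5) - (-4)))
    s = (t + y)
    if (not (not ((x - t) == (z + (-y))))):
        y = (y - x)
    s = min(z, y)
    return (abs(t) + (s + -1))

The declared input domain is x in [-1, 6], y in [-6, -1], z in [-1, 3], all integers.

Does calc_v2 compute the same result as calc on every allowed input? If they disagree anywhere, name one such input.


Changes here: arithmetic usage differs, and constant usage differs, and local variable names differ, and boolean connective usage differs; the full 240-point sweep finds no disagreement.
verdict: equivalent


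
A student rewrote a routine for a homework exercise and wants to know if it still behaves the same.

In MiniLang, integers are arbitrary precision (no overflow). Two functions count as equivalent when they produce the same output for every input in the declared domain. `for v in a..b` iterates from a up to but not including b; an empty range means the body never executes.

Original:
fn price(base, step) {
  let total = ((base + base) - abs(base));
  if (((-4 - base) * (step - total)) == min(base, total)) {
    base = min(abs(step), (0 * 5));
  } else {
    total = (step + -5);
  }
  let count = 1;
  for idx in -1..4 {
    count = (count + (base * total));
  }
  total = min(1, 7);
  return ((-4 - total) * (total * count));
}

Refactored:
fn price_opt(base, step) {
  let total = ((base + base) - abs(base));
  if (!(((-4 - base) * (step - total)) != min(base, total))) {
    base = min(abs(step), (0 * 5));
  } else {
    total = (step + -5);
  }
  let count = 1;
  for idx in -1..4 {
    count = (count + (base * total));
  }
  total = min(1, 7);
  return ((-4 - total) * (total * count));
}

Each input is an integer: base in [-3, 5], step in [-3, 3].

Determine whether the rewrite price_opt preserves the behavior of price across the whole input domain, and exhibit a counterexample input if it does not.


Behavior is preserved: although boolean connective usage differs, plus comparison usage differs, the outputs never diverge.
Spot check at base=-3, step=3 — price: total becomes -9; next (((-4 - base) * (step - total)) == min(base, total)) evaluates to false; next total becomes -2; next count becomes 1; next at idx=-1:; next count becomes 7; next at idx=0:; next count becomes 13; next at idx=1:; next count becomes 19; next at idx=2:; next count becomes 25; next at idx=3:; next count becomes 31; next total becomes 1; next final value -155. price_opt: total becomes -9; next (!(((-4 - base) * (step - total)) != min(base, total))) evaluates to false; next total becomes -2; next count becomes 1; next at idx=-1:; next count becomes 7; next at idx=0:; next count becomes 13; next at idx=1:; next count becomes 19; next at idx=2:; next count becomes 25; next at idx=3:; next count becomes 31; next total becomes 1; next final value -155. Both give -155.
Every one of the 63 inputs gives matching results.
verdict: equivalent


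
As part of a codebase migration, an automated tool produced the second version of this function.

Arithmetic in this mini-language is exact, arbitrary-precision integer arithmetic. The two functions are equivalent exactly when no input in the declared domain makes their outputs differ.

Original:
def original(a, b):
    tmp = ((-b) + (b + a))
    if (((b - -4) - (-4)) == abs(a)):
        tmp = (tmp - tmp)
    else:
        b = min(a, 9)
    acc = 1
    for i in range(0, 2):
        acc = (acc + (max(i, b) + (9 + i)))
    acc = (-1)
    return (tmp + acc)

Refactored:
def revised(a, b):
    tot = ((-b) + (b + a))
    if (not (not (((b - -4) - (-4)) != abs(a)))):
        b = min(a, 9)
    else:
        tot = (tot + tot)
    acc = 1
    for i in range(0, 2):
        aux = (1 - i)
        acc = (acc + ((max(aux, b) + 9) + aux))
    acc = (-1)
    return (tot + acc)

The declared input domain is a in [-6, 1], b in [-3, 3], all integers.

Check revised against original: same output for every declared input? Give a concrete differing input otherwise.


The rewrite breaks on a=-6, b=-2, where the results are -1 and -13.
original: tmp=-6, then (((b - -4) - (-4)) == abs(a)) is true, then tmp=0, then acc=1, then (i=0), then acc=10, then (i=1), then acc=21, then acc=-1, then returns -1
revised: tot=-6, then (not (not (((b - -4) - (-4)) != abs(a)))) is false, then tot=-12, then acc=1, then (i=0), then aux=1, then acc=12, then (i=1), then aux=0, then acc=21, then acc=-1, then returns -13
verdict: not equivalent; witness: a=-6, b=-2


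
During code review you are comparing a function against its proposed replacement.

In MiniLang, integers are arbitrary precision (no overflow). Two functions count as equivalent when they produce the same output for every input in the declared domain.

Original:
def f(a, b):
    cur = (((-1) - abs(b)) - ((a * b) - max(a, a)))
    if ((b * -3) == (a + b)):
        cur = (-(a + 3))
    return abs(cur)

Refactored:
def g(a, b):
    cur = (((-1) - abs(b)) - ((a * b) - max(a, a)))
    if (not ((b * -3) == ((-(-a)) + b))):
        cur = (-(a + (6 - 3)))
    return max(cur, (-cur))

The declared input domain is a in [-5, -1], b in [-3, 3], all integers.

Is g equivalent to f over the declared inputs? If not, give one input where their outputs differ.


Run the pair on a=-5, b=-3.
f: cur=-24, then ((b * -3) == (a + b)) is false, then returns 24
g: cur=-24, then (not ((b * -3) == ((-(-a)) + b))) is true, then cur=2, then returns 2
24 and 2 differ, so these are not the same function on this domain.
verdict: not equivalent; witness: a=-5, b=-3


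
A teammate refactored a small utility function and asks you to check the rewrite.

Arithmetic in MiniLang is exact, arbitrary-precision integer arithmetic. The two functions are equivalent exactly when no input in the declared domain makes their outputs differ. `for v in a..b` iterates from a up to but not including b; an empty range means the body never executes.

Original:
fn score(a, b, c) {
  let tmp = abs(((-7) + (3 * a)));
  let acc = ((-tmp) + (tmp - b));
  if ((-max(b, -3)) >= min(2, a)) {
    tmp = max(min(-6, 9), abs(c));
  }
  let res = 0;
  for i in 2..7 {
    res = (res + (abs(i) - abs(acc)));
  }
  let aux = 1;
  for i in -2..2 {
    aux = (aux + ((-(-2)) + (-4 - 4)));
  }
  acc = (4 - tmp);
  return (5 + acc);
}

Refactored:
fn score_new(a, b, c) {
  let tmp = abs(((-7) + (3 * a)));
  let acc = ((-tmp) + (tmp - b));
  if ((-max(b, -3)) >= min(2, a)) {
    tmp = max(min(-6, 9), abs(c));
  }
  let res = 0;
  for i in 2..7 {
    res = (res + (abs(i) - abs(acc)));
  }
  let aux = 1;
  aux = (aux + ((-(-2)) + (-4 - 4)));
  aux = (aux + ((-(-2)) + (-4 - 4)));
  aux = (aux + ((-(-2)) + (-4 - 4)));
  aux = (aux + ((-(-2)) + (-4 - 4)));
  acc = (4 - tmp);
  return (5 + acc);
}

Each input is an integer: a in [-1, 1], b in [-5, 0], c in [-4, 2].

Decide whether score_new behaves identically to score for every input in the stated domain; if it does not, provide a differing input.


Equivalent — the differences include arithmetic usage differs; also constant usage differs; also statement counts differ; also loop structure differs, yet no declared input distinguishes the two.
Spot check at a=1, b=0, c=-1 — score: tmp = 4; acc = 0; ((-max(b, -3)) >= min(2, a)) -> false; res = 0; [i=2]; res = 2; [i=3]; res = 5; [i=4]; res = 9; [i=5]; res = 14; [i=6]; res = 20; aux = 1; [i=-2]; aux = -5; [i=-1]; aux = -11; [i=0]; aux = -17; [i=1]; aux = -23; acc = 0; return 5. score_new: tmp = 4; acc = 0; ((-max(b, -3)) >= min(2, a)) -> false; res = 0; [i=2]; res = 2; [i=3]; res = 5; [i=4]; res = 9; [i=5]; res = 14; [i=6]; res = 20; aux = 1; aux = -5; aux = -11; aux = -17; aux = -23; acc = 0; return 5. Both give 5.
An exhaustive pass over the 126 declared inputs shows identical outputs.
verdict: equivalent


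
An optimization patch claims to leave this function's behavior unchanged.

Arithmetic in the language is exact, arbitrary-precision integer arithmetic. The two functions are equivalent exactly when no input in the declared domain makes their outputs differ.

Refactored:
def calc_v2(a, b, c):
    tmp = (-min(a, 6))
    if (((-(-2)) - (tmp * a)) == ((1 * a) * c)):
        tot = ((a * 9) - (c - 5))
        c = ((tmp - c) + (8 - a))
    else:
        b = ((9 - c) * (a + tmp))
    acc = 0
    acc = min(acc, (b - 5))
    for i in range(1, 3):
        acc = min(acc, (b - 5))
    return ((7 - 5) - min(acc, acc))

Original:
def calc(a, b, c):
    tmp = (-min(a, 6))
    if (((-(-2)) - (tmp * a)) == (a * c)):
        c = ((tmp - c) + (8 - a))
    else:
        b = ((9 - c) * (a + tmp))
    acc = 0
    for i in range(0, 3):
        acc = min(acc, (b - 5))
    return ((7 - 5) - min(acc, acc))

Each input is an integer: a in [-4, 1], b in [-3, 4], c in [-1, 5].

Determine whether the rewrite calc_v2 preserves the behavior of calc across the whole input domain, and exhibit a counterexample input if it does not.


Equivalent — the differences include constant usage differs, and min/max/abs usage differs, and arithmetic usage differs, and loop structure differs, and local variable names differ, and statement counts differ, yet no declared input distinguishes the two.
As a probe, take a=-1, b=4, c=4: calc runs tmp = 1; (((-(-2)) - (tmp * a)) == (a * c)) -> false; b = 0; acc = 0; [i=0]; acc = -5; [i=1]; acc = -5; [i=2]; acc = -5; return 7; calc_v2 runs tmp = 1; (((-(-2)) - (tmp * a)) == ((1 * a) * c)) -> false; b = 0; acc = 0; acc = -5; [i=1]; acc = -5; [i=2]; acc = -5; return 7; both end at 7.
Across all 336 domain points the two functions coincide.
verdict: equivalent


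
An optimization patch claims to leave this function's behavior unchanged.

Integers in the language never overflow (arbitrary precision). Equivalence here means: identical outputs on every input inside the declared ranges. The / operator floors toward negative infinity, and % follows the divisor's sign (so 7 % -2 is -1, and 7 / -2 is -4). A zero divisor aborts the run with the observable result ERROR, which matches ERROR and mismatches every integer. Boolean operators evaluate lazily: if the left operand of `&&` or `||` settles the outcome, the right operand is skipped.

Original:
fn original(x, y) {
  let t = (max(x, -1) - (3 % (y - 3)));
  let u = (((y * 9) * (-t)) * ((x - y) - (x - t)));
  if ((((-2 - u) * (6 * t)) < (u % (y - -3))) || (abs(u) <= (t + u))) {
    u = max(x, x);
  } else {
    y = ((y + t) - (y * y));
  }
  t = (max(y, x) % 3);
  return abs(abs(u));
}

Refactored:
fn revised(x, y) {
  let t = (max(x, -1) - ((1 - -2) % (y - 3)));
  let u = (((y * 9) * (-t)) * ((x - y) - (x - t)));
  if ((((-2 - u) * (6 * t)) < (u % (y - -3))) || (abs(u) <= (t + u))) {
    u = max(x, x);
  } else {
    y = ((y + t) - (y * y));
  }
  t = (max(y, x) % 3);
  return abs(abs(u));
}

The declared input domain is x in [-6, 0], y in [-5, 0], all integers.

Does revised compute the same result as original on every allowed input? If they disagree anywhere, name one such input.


The two versions differ — the changes include constant usage differs; arithmetic usage differs.
Spot check at x=-5, y=-2 — original: t = 1; u = 54; ((((-2 - u) * (6 * t)) < (u % (y - -3))) || (abs(u) <= (t + u))) -> true; u = -5; t = 1; return 5. revised: t = 1; u = 54; ((((-2 - u) * (6 * t)) < (u % (y - -3))) || (abs(u) <= (t + u))) -> true; u = -5; t = 1; return 5. Both give 5.
Across all 42 domain points the two functions coincide.
verdict: equivalent
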